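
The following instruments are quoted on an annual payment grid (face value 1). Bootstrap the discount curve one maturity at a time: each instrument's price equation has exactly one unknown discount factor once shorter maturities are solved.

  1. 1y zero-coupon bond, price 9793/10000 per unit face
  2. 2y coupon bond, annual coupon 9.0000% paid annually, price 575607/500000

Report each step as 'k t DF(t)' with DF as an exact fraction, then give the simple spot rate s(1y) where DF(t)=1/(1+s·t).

1 1 9793/10000
2 2 9753/10000
s(1y) = (1/(9793/10000) − 1)/(1) = 207/9793 ≈ 2.1138%

step 1 [1y] zero: DF = P = 9793/10000 ≈ 0.979300
step 2 [2y] bond c/1=9/100: DF=(575607/500000 − 9/100·(0.979300))/(1+9/100) = 9753/10000 ≈ 0.975300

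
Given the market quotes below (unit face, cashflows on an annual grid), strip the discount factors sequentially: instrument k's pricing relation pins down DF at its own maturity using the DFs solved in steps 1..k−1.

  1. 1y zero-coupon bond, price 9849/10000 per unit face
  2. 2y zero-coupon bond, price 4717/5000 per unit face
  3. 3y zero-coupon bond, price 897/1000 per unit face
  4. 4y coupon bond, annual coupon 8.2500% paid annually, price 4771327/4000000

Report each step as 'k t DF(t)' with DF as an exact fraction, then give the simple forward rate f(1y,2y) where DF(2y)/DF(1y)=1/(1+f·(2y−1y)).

1 1 9849/10000
2 2 4717/5000
3 3 897/1000
4 4 4433/5000
f(1y,2y) = ((9849/10000)/(4717/5000) − 1)/(1) = 415/9434 ≈ 4.3990%

step 1 [1y] zero: DF = P = 9849/10000 ≈ 0.984900
step 2 [2y] zero: DF = P = 4717/5000 ≈ 0.943400
step 3 [3y] zero: DF = P = 897/1000 ≈ 0.897000
step 4 [4y] bond c/1=33/400: DF=(4771327/4000000 − 33/400·(0.984900+0.943400+0.897000))/(1+33/400) = 4433/5000 ≈ 0.886600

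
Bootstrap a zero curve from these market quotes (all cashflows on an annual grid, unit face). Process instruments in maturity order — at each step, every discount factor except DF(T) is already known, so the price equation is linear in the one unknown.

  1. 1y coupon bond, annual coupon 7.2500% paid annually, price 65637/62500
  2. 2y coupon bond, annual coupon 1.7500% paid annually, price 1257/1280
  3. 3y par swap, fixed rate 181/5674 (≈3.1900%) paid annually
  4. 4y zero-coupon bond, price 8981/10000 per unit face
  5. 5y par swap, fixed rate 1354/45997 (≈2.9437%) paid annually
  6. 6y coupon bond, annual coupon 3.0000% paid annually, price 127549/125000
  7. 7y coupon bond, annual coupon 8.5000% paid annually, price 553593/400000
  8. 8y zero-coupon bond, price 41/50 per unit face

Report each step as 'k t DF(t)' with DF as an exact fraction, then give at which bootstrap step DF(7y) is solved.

1 1 612/625
2 2 9483/10000
3 3 1819/2000
4 4 8981/10000
5 5 4323/5000
6 6 8567/10000
7 7 8481/10000
8 8 41/50
DF(7y) is solved at step 7

step 1 [1y] bond c/1=29/400: DF=(65637/62500 − 29/400·(0))/(1+29/400) = 612/625 ≈ 0.979200
step 2 [2y] bond c/1=7/400: DF=(1257/1280 − 7/400·(0.979200))/(1+7/400) = 9483/10000 ≈ 0.948300
step 3 [3y] swap r/1=181/5674: DF=(1 − 181/5674·(0.979200+0.948300))/(1+181/5674) = 1819/2000 ≈ 0.909500
step 4 [4y] zero: DF = P = 8981/10000 ≈ 0.898100
step 5 [5y] swap r/1=1354/45997: DF=(1 − 1354/45997·(0.979200+0.948300+0.909500+0.898100))/(1+1354/45997) = 4323/5000 ≈ 0.864600
step 6 [6y] bond c/1=3/100: DF=(127549/125000 − 3/100·(0.979200+0.948300+0.909500+0.898100+0.864600))/(1+3/100) = 8567/10000 ≈ 0.856700
step 7 [7y] bond c/1=17/200: DF=(553593/400000 − 17/200·(0.979200+0.948300+0.909500+0.898100+0.864600+0.856700))/(1+17/200) = 8481/10000 ≈ 0.848100
step 8 [8y] zero: DF = P = 41/50 ≈ 0.820000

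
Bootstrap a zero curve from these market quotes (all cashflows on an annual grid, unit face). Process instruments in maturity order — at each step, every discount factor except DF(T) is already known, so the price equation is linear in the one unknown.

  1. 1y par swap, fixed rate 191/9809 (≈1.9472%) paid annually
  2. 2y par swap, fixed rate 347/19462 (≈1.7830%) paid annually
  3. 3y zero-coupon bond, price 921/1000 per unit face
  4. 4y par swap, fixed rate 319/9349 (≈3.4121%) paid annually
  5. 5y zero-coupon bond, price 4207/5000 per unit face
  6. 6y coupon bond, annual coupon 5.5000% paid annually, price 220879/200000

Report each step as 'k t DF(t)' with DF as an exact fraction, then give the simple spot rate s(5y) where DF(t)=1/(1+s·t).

step 1 [1y] swap r/1=191/9809: DF=(1 − 191/9809·(0))/(1+191/9809) = 9809/10000 ≈ 0.980900
step 2 [2y] swap r/1=347/19462: DF=(1 − 347/19462·(0.980900))/(1+347/19462) = 9653/10000 ≈ 0.965300
step 3 [3y] zero: DF = P = 921/1000 ≈ 0.921000
step 4 [4y] swap r/1=319/9349: DF=(1 − 319/9349·(0.980900+0.965300+0.921000))/(1+319/9349) = 2181/2500 ≈ 0.872400
step 5 [5y] zero: DF = P = 4207/5000 ≈ 0.841400
step 6 [6y] bond c/1=11/200: DF=(220879/200000 − 11/200·(0.980900+0.965300+0.921000+0.872400+0.841400))/(1+11/200) = 101/125 ≈ 0.808000

1 1 9809/10000
2 2 9653/10000
3 3 921/1000
4 4 2181/2500
5 5 4207/5000
6 6 101/125
s(5y) = (1/(4207/5000) − 1)/(5) = 793/21035 ≈ 3.7699%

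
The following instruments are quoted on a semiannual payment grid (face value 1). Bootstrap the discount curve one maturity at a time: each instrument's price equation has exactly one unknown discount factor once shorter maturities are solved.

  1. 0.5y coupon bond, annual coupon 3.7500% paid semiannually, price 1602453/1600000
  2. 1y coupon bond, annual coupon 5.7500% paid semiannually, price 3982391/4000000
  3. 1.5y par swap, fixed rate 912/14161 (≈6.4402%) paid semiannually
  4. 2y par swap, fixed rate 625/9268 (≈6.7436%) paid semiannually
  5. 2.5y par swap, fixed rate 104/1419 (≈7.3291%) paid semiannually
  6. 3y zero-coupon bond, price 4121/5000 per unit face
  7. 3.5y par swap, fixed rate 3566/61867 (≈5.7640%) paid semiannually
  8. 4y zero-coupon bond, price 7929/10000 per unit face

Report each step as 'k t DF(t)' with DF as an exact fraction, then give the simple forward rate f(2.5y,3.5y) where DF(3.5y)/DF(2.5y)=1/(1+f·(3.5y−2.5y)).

step 1 [0.5y] bond c/2=3/160: DF=(1602453/1600000 − 3/160·(0))/(1+3/160) = 9831/10000 ≈ 0.983100
step 2 [1y] bond c/2=23/800: DF=(3982391/4000000 − 23/800·(0.983100))/(1+23/800) = 9403/10000 ≈ 0.940300
step 3 [1.5y] swap r/2=456/14161: DF=(1 − 456/14161·(0.983100+0.940300))/(1+456/14161) = 568/625 ≈ 0.908800
step 4 [2y] swap r/2=625/18536: DF=(1 − 625/18536·(0.983100+0.940300+0.908800))/(1+625/18536) = 7/8 ≈ 0.875000
step 5 [2.5y] swap r/2=52/1419: DF=(1 − 52/1419·(0.983100+0.940300+0.908800+0.875000))/(1+52/1419) = 521/625 ≈ 0.833600
step 6 [3y] zero: DF = P = 4121/5000 ≈ 0.824200
step 7 [3.5y] swap r/2=1783/61867: DF=(1 − 1783/61867·(0.983100+0.940300+0.908800+0.875000+0.833600+0.824200))/(1+1783/61867) = 8217/10000 ≈ 0.821700
step 8 [4y] zero: DF = P = 7929/10000 ≈ 0.792900

1 1/2 9831/10000
2 1 9403/10000
3 3/2 568/625
4 2 7/8
5 5/2 521/625
6 3 4121/5000
7 7/2 8217/10000
8 4 7929/10000
f(2.5y,3.5y) = ((521/625)/(8217/10000) − 1)/(1) = 119/8217 ≈ 1.4482%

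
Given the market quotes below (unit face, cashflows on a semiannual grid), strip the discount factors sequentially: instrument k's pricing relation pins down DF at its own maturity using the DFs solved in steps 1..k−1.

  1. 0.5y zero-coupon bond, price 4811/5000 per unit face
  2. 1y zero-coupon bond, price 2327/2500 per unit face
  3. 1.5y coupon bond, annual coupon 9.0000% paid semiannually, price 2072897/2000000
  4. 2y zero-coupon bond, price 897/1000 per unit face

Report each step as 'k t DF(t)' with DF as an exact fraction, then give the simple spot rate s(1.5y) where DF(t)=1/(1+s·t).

step 1 [0.5y] zero: DF = P = 4811/5000 ≈ 0.962200
step 2 [1y] zero: DF = P = 2327/2500 ≈ 0.930800
step 3 [1.5y] bond c/2=9/200: DF=(2072897/2000000 − 9/200·(0.962200+0.930800))/(1+9/200) = 9103/10000 ≈ 0.910300
step 4 [2y] zero: DF = P = 897/1000 ≈ 0.897000

1 1/2 4811/5000
2 1 2327/2500
3 3/2 9103/10000
4 2 897/1000
s(1.5y) = (1/(9103/10000) − 1)/(3/2) = 598/9103 ≈ 6.5693%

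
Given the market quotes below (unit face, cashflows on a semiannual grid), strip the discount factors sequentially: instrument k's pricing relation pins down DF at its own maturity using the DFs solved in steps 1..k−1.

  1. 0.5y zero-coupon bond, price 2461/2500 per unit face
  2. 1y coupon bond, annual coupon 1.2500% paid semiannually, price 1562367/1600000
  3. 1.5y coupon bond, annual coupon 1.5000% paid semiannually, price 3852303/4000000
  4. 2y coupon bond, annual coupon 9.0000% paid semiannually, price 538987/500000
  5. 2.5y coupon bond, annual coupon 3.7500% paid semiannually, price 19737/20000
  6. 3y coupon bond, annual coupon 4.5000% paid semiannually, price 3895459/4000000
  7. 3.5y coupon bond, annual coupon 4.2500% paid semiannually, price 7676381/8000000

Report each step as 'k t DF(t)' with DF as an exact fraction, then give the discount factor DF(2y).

1 1/2 2461/2500
2 1 9643/10000
3 3/2 4707/5000
4 2 9071/10000
5 5/2 2247/2500
6 3 8491/10000
7 7/2 4121/5000
DF(2y) = 9071/10000 ≈ 0.907100

step 1 [0.5y] zero: DF = P = 2461/2500 ≈ 0.984400
step 2 [1y] bond c/2=1/160: DF=(1562367/1600000 − 1/160·(0.984400))/(1+1/160) = 9643/10000 ≈ 0.964300
step 3 [1.5y] bond c/2=3/400: DF=(3852303/4000000 − 3/400·(0.984400+0.964300))/(1+3/400) = 4707/5000 ≈ 0.941400
step 4 [2y] bond c/2=9/200: DF=(538987/500000 − 9/200·(0.984400+0.964300+0.941400))/(1+9/200) = 9071/10000 ≈ 0.907100
step 5 [2.5y] bond c/2=3/160: DF=(19737/20000 − 3/160·(0.984400+0.964300+0.941400+0.907100))/(1+3/160) = 2247/2500 ≈ 0.898800
step 6 [3y] bond c/2=9/400: DF=(3895459/4000000 − 9/400·(0.984400+0.964300+0.941400+0.907100+0.898800))/(1+9/400) = 8491/10000 ≈ 0.849100
step 7 [3.5y] bond c/2=17/800: DF=(7676381/8000000 − 17/800·(0.984400+0.964300+0.941400+0.907100+0.898800+0.849100))/(1+17/800) = 4121/5000 ≈ 0.824200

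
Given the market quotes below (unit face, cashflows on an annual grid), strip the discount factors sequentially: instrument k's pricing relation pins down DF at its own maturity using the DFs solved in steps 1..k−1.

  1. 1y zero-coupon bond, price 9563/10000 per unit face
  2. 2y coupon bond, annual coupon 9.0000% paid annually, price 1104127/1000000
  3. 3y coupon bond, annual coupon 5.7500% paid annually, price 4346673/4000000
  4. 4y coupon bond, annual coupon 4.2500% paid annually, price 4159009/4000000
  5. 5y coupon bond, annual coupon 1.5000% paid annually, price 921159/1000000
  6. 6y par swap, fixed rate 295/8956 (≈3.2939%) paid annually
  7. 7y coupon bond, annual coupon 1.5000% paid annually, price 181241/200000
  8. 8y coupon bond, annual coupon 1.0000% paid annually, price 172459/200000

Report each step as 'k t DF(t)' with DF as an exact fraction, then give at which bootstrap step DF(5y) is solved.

1 1 9563/10000
2 2 467/500
3 3 578/625
4 4 4413/5000
5 5 8529/10000
6 6 823/1000
7 7 4067/5000
8 8 317/400
DF(5y) is solved at step 5

step 1 [1y] zero: DF = P = 9563/10000 ≈ 0.956300
step 2 [2y] bond c/1=9/100: DF=(1104127/1000000 − 9/100·(0.956300))/(1+9/100) = 467/500 ≈ 0.934000
step 3 [3y] bond c/1=23/400: DF=(4346673/4000000 − 23/400·(0.956300+0.934000))/(1+23/400) = 578/625 ≈ 0.924800
step 4 [4y] bond c/1=17/400: DF=(4159009/4000000 − 17/400·(0.956300+0.934000+0.924800))/(1+17/400) = 4413/5000 ≈ 0.882600
step 5 [5y] bond c/1=3/200: DF=(921159/1000000 − 3/200·(0.956300+0.934000+0.924800+0.882600))/(1+3/200) = 8529/10000 ≈ 0.852900
step 6 [6y] swap r/1=295/8956: DF=(1 − 295/8956·(0.956300+0.934000+0.924800+0.882600+0.852900))/(1+295/8956) = 823/1000 ≈ 0.823000
step 7 [7y] bond c/1=3/200: DF=(181241/200000 − 3/200·(0.956300+0.934000+0.924800+0.882600+0.852900+0.823000))/(1+3/200) = 4067/5000 ≈ 0.813400
step 8 [8y] bond c/1=1/100: DF=(172459/200000 − 1/100·(0.956300+0.934000+0.924800+0.882600+0.852900+0.823000+0.813400))/(1+1/100) = 317/400 ≈ 0.792500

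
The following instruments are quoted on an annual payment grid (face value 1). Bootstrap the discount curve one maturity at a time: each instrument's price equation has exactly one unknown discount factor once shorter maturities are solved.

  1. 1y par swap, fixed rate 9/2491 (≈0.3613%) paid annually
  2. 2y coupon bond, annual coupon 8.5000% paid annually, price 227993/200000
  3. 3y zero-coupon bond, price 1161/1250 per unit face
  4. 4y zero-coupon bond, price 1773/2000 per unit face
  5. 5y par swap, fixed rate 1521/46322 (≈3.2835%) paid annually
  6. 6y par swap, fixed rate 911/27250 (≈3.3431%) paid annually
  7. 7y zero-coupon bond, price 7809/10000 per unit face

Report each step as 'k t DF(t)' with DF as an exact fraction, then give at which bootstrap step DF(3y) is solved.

step 1 [1y] swap r/1=9/2491: DF=(1 − 9/2491·(0))/(1+9/2491) = 2491/2500 ≈ 0.996400
step 2 [2y] bond c/1=17/200: DF=(227993/200000 − 17/200·(0.996400))/(1+17/200) = 4863/5000 ≈ 0.972600
step 3 [3y] zero: DF = P = 1161/1250 ≈ 0.928800
step 4 [4y] zero: DF = P = 1773/2000 ≈ 0.886500
step 5 [5y] swap r/1=1521/46322: DF=(1 − 1521/46322·(0.996400+0.972600+0.928800+0.886500))/(1+1521/46322) = 8479/10000 ≈ 0.847900
step 6 [6y] swap r/1=911/27250: DF=(1 − 911/27250·(0.996400+0.972600+0.928800+0.886500+0.847900))/(1+911/27250) = 4089/5000 ≈ 0.817800
step 7 [7y] zero: DF = P = 7809/10000 ≈ 0.780900

1 1 2491/2500
2 2 4863/5000
3 3 1161/1250
4 4 1773/2000
5 5 8479/10000
6 6 4089/5000
7 7 7809/10000
DF(3y) is solved at step 3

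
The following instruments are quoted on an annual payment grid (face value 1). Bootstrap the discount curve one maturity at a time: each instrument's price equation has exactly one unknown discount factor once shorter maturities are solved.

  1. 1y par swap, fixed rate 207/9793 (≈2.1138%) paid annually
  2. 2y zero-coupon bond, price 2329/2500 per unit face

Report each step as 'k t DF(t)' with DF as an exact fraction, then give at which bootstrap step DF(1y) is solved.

step 1 [1y] swap r/1=207/9793: DF=(1 − 207/9793·(0))/(1+207/9793) = 9793/10000 ≈ 0.979300
step 2 [2y] zero: DF = P = 2329/2500 ≈ 0.931600

1 1 9793/10000
2 2 2329/2500
DF(1y) is solved at step 1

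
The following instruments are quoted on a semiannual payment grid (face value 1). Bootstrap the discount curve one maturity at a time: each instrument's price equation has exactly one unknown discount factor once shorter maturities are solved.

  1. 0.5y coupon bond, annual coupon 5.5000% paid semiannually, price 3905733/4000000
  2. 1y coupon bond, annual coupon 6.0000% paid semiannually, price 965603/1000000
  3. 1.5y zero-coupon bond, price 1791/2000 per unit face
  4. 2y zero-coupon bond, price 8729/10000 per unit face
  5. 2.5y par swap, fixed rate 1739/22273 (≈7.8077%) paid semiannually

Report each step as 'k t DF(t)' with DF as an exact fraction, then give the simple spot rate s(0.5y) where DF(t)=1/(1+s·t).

step 1 [0.5y] bond c/2=11/400: DF=(3905733/4000000 − 11/400·(0))/(1+11/400) = 9503/10000 ≈ 0.950300
step 2 [1y] bond c/2=3/100: DF=(965603/1000000 − 3/100·(0.950300))/(1+3/100) = 4549/5000 ≈ 0.909800
step 3 [1.5y] zero: DF = P = 1791/2000 ≈ 0.895500
step 4 [2y] zero: DF = P = 8729/10000 ≈ 0.872900
step 5 [2.5y] swap r/2=1739/44546: DF=(1 − 1739/44546·(0.950300+0.909800+0.895500+0.872900))/(1+1739/44546) = 8261/10000 ≈ 0.826100

1 1/2 9503/10000
2 1 4549/5000
3 3/2 1791/2000
4 2 8729/10000
5 5/2 8261/10000
s(0.5y) = (1/(9503/10000) − 1)/(1/2) = 994/9503 ≈ 10.4599%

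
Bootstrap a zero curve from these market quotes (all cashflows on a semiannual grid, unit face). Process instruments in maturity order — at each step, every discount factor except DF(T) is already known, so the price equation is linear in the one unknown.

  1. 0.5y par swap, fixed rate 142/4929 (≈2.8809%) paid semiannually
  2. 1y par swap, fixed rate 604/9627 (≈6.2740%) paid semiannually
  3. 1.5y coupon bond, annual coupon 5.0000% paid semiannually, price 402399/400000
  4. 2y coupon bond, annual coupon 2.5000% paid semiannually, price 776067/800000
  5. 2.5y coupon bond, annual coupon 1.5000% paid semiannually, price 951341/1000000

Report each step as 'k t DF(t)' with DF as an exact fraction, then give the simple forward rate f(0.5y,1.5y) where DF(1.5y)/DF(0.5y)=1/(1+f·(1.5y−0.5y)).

step 1 [0.5y] swap r/2=71/4929: DF=(1 − 71/4929·(0))/(1+71/4929) = 4929/5000 ≈ 0.985800
step 2 [1y] swap r/2=302/9627: DF=(1 − 302/9627·(0.985800))/(1+302/9627) = 2349/2500 ≈ 0.939600
step 3 [1.5y] bond c/2=1/40: DF=(402399/400000 − 1/40·(0.985800+0.939600))/(1+1/40) = 1869/2000 ≈ 0.934500
step 4 [2y] bond c/2=1/80: DF=(776067/800000 − 1/80·(0.985800+0.939600+0.934500))/(1+1/80) = 2307/2500 ≈ 0.922800
step 5 [2.5y] bond c/2=3/400: DF=(951341/1000000 − 3/400·(0.985800+0.939600+0.934500+0.922800))/(1+3/400) = 9161/10000 ≈ 0.916100

1 1/2 4929/5000
2 1 2349/2500
3 3/2 1869/2000
4 2 2307/2500
5 5/2 9161/10000
f(0.5y,1.5y) = ((4929/5000)/(1869/2000) − 1)/(1) = 171/3115 ≈ 5.4896%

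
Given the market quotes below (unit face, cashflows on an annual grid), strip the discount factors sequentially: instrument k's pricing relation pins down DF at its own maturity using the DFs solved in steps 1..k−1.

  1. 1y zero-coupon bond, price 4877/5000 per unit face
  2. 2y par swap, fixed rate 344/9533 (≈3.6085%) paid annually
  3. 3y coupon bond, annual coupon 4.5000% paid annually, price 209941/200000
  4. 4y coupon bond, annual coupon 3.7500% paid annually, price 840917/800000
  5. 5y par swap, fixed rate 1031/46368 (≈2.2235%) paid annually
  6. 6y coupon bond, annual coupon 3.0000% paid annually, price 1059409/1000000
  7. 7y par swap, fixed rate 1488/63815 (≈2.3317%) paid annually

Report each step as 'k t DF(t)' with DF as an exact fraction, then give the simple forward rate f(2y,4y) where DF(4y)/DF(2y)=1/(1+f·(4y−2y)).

step 1 [1y] zero: DF = P = 4877/5000 ≈ 0.975400
step 2 [2y] swap r/1=344/9533: DF=(1 − 344/9533·(0.975400))/(1+344/9533) = 582/625 ≈ 0.931200
step 3 [3y] bond c/1=9/200: DF=(209941/200000 − 9/200·(0.975400+0.931200))/(1+9/200) = 1153/1250 ≈ 0.922400
step 4 [4y] bond c/1=3/80: DF=(840917/800000 − 3/80·(0.975400+0.931200+0.922400))/(1+3/80) = 9109/10000 ≈ 0.910900
step 5 [5y] swap r/1=1031/46368: DF=(1 − 1031/46368·(0.975400+0.931200+0.922400+0.910900))/(1+1031/46368) = 8969/10000 ≈ 0.896900
step 6 [6y] bond c/1=3/100: DF=(1059409/1000000 − 3/100·(0.975400+0.931200+0.922400+0.910900+0.896900))/(1+3/100) = 1787/2000 ≈ 0.893500
step 7 [7y] swap r/1=1488/63815: DF=(1 − 1488/63815·(0.975400+0.931200+0.922400+0.910900+0.896900+0.893500))/(1+1488/63815) = 532/625 ≈ 0.851200

1 1 4877/5000
2 2 582/625
3 3 1153/1250
4 4 9109/10000
5 5 8969/10000
6 6 1787/2000
7 7 532/625
f(2y,4y) = ((582/625)/(9109/10000) − 1)/(2) = 203/18218 ≈ 1.1143%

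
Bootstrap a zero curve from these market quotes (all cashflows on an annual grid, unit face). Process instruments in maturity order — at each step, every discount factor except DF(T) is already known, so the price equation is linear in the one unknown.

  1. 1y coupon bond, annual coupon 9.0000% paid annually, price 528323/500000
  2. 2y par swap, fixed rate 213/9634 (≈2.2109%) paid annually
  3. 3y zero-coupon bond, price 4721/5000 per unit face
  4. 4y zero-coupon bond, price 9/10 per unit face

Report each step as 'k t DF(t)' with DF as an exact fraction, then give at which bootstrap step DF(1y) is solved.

step 1 [1y] bond c/1=9/100: DF=(528323/500000 − 9/100·(0))/(1+9/100) = 4847/5000 ≈ 0.969400
step 2 [2y] swap r/1=213/9634: DF=(1 − 213/9634·(0.969400))/(1+213/9634) = 4787/5000 ≈ 0.957400
step 3 [3y] zero: DF = P = 4721/5000 ≈ 0.944200
step 4 [4y] zero: DF = P = 9/10 ≈ 0.900000

1 1 4847/5000
2 2 4787/5000
3 3 4721/5000
4 4 9/10
DF(1y) is solved at step 1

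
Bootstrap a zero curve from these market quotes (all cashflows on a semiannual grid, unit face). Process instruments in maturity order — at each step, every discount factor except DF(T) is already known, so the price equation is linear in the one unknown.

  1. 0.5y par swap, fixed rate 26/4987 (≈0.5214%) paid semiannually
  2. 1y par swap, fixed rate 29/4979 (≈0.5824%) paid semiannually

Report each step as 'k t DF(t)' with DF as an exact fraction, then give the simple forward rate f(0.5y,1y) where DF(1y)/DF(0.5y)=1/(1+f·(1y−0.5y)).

1 1/2 4987/5000
2 1 4971/5000
f(0.5y,1y) = ((4987/5000)/(4971/5000) − 1)/(1/2) = 32/4971 ≈ 0.6437%

step 1 [0.5y] swap r/2=13/4987: DF=(1 − 13/4987·(0))/(1+13/4987) = 4987/5000 ≈ 0.997400
step 2 [1y] swap r/2=29/9958: DF=(1 − 29/9958·(0.997400))/(1+29/9958) = 4971/5000 ≈ 0.994200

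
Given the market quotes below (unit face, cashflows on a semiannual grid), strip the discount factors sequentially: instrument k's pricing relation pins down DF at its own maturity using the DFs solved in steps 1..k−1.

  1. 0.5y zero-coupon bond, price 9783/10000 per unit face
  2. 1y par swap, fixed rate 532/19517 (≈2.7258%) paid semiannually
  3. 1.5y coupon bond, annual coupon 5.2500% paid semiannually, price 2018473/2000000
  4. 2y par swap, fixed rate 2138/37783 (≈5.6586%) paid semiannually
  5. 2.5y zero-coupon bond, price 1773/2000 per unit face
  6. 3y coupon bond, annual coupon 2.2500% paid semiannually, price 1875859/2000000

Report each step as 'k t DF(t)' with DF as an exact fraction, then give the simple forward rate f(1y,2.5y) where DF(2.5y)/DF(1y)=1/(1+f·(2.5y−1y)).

1 1/2 9783/10000
2 1 4867/5000
3 3/2 1867/2000
4 2 8931/10000
5 5/2 1773/2000
6 3 2189/2500
f(1y,2.5y) = ((4867/5000)/(1773/2000) − 1)/(3/2) = 1738/26595 ≈ 6.5351%

step 1 [0.5y] zero: DF = P = 9783/10000 ≈ 0.978300
step 2 [1y] swap r/2=266/19517: DF=(1 − 266/19517·(0.978300))/(1+266/19517) = 4867/5000 ≈ 0.973400
step 3 [1.5y] bond c/2=21/800: DF=(2018473/2000000 − 21/800·(0.978300+0.973400))/(1+21/800) = 1867/2000 ≈ 0.933500
step 4 [2y] swap r/2=1069/37783: DF=(1 − 1069/37783·(0.978300+0.973400+0.933500))/(1+1069/37783) = 8931/10000 ≈ 0.893100
step 5 [2.5y] zero: DF = P = 1773/2000 ≈ 0.886500
step 6 [3y] bond c/2=9/800: DF=(1875859/2000000 − 9/800·(0.978300+0.973400+0.933500+0.893100+0.886500))/(1+9/800) = 2189/2500 ≈ 0.875600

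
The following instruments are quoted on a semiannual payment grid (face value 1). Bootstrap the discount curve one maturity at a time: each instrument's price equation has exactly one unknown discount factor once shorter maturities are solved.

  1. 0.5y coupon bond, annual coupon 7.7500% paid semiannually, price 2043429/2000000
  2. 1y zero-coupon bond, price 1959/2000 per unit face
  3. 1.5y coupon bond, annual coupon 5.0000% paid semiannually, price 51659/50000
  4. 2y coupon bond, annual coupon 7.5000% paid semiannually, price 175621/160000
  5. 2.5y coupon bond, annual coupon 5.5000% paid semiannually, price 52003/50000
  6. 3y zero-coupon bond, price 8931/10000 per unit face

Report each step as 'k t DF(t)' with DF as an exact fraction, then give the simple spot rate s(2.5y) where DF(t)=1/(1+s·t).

1 1/2 2459/2500
2 1 1959/2000
3 3/2 9601/10000
4 2 9523/10000
5 5/2 1817/2000
6 3 8931/10000
s(2.5y) = (1/(1817/2000) − 1)/(5/2) = 366/9085 ≈ 4.0286%

step 1 [0.5y] bond c/2=31/800: DF=(2043429/2000000 − 31/800·(0))/(1+31/800) = 2459/2500 ≈ 0.983600
step 2 [1y] zero: DF = P = 1959/2000 ≈ 0.979500
step 3 [1.5y] bond c/2=1/40: DF=(51659/50000 − 1/40·(0.983600+0.979500))/(1+1/40) = 9601/10000 ≈ 0.960100
step 4 [2y] bond c/2=3/80: DF=(175621/160000 − 3/80·(0.983600+0.979500+0.960100))/(1+3/80) = 9523/10000 ≈ 0.952300
step 5 [2.5y] bond c/2=11/400: DF=(52003/50000 − 11/400·(0.983600+0.979500+0.960100+0.952300))/(1+11/400) = 1817/2000 ≈ 0.908500
step 6 [3y] zero: DF = P = 8931/10000 ≈ 0.893100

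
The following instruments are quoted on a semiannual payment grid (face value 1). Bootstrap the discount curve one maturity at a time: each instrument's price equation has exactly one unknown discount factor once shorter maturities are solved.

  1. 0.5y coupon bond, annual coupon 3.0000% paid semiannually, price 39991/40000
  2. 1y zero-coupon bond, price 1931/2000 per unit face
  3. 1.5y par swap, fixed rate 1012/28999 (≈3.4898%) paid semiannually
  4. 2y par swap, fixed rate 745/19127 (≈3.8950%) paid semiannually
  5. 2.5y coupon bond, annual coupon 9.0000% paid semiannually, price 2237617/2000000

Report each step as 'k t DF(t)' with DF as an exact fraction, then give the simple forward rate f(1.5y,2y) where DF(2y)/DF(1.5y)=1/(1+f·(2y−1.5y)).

step 1 [0.5y] bond c/2=3/200: DF=(39991/40000 − 3/200·(0))/(1+3/200) = 197/200 ≈ 0.985000
step 2 [1y] zero: DF = P = 1931/2000 ≈ 0.965500
step 3 [1.5y] swap r/2=506/28999: DF=(1 − 506/28999·(0.985000+0.965500))/(1+506/28999) = 4747/5000 ≈ 0.949400
step 4 [2y] swap r/2=745/38254: DF=(1 − 745/38254·(0.985000+0.965500+0.949400))/(1+745/38254) = 1851/2000 ≈ 0.925500
step 5 [2.5y] bond c/2=9/200: DF=(2237617/2000000 − 9/200·(0.985000+0.965500+0.949400+0.925500))/(1+9/200) = 9059/10000 ≈ 0.905900

1 1/2 197/200
2 1 1931/2000
3 3/2 4747/5000
4 2 1851/2000
5 5/2 9059/10000
f(1.5y,2y) = ((4747/5000)/(1851/2000) − 1)/(1/2) = 478/9255 ≈ 5.1648%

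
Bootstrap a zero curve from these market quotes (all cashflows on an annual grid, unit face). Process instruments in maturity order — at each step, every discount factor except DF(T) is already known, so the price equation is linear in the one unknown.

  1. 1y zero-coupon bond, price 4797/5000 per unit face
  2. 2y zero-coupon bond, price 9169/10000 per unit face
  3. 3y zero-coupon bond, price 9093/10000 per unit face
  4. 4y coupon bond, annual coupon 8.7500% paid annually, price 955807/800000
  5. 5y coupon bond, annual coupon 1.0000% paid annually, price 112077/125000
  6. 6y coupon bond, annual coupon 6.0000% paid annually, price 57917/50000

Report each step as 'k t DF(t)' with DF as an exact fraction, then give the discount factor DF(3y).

1 1 4797/5000
2 2 9169/10000
3 3 9093/10000
4 4 1749/2000
5 5 1703/2000
6 6 4187/5000
DF(3y) = 9093/10000 ≈ 0.909300

step 1 [1y] zero: DF = P = 4797/5000 ≈ 0.959400
step 2 [2y] zero: DF = P = 9169/10000 ≈ 0.916900
step 3 [3y] zero: DF = P = 9093/10000 ≈ 0.909300
step 4 [4y] bond c/1=7/80: DF=(955807/800000 − 7/80·(0.959400+0.916900+0.909300))/(1+7/80) = 1749/2000 ≈ 0.874500
step 5 [5y] bond c/1=1/100: DF=(112077/125000 − 1/100·(0.959400+0.916900+0.909300+0.874500))/(1+1/100) = 1703/2000 ≈ 0.851500
step 6 [6y] bond c/1=3/50: DF=(57917/50000 − 3/50·(0.959400+0.916900+0.909300+0.874500+0.851500))/(1+3/50) = 4187/5000 ≈ 0.837400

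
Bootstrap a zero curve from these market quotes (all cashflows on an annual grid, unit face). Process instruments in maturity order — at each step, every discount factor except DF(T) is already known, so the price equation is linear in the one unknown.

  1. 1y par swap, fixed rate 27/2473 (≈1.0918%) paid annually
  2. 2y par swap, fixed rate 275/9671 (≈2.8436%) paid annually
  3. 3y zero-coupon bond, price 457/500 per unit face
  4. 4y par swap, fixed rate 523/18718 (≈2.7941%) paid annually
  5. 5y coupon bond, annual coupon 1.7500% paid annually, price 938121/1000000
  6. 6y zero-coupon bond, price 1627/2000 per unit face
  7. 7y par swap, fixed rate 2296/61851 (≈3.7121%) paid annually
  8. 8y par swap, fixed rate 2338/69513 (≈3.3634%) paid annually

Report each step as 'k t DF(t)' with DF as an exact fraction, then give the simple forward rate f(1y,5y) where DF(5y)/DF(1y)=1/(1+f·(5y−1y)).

step 1 [1y] swap r/1=27/2473: DF=(1 − 27/2473·(0))/(1+27/2473) = 2473/2500 ≈ 0.989200
step 2 [2y] swap r/1=275/9671: DF=(1 − 275/9671·(0.989200))/(1+275/9671) = 189/200 ≈ 0.945000
step 3 [3y] zero: DF = P = 457/500 ≈ 0.914000
step 4 [4y] swap r/1=523/18718: DF=(1 − 523/18718·(0.989200+0.945000+0.914000))/(1+523/18718) = 4477/5000 ≈ 0.895400
step 5 [5y] bond c/1=7/400: DF=(938121/1000000 − 7/400·(0.989200+0.945000+0.914000+0.895400))/(1+7/400) = 536/625 ≈ 0.857600
step 6 [6y] zero: DF = P = 1627/2000 ≈ 0.813500
step 7 [7y] swap r/1=2296/61851: DF=(1 − 2296/61851·(0.989200+0.945000+0.914000+0.895400+0.857600+0.813500))/(1+2296/61851) = 963/1250 ≈ 0.770400
step 8 [8y] swap r/1=2338/69513: DF=(1 − 2338/69513·(0.989200+0.945000+0.914000+0.895400+0.857600+0.813500+0.770400))/(1+2338/69513) = 3831/5000 ≈ 0.766200

1 1 2473/2500
2 2 189/200
3 3 457/500
4 4 4477/5000
5 5 536/625
6 6 1627/2000
7 7 963/1250
8 8 3831/5000
f(1y,5y) = ((2473/2500)/(536/625) − 1)/(4) = 329/8576 ≈ 3.8363%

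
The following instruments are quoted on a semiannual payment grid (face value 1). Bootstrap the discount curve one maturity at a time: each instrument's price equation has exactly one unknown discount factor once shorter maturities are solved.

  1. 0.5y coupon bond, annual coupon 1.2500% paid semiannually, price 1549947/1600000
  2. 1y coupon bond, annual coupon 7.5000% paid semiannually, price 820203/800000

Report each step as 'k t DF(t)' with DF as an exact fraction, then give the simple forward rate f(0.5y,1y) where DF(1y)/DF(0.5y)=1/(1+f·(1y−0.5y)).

1 1/2 9627/10000
2 1 4767/5000
f(0.5y,1y) = ((9627/10000)/(4767/5000) − 1)/(1/2) = 31/1589 ≈ 1.9509%

step 1 [0.5y] bond c/2=1/160: DF=(1549947/1600000 − 1/160·(0))/(1+1/160) = 9627/10000 ≈ 0.962700
step 2 [1y] bond c/2=3/80: DF=(820203/800000 − 3/80·(0.962700))/(1+3/80) = 4767/5000 ≈ 0.953400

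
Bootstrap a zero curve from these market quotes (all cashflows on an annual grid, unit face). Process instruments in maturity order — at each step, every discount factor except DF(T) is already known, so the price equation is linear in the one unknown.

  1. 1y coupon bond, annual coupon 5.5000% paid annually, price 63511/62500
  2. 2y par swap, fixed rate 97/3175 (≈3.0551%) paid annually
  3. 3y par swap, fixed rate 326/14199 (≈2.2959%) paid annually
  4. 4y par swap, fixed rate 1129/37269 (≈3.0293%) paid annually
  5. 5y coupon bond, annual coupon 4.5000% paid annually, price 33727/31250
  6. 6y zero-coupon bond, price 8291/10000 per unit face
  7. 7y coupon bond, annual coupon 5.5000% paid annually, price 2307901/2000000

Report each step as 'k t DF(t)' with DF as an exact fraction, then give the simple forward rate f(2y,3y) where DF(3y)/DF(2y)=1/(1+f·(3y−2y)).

1 1 602/625
2 2 4709/5000
3 3 2337/2500
4 4 8871/10000
5 5 8723/10000
6 6 8291/10000
7 7 2027/2500
f(2y,3y) = ((4709/5000)/(2337/2500) − 1)/(1) = 35/4674 ≈ 0.7488%

step 1 [1y] bond c/1=11/200: DF=(63511/62500 − 11/200·(0))/(1+11/200) = 602/625 ≈ 0.963200
step 2 [2y] swap r/1=97/3175: DF=(1 − 97/3175·(0.963200))/(1+97/3175) = 4709/5000 ≈ 0.941800
step 3 [3y] swap r/1=326/14199: DF=(1 − 326/14199·(0.963200+0.941800))/(1+326/14199) = 2337/2500 ≈ 0.934800
step 4 [4y] swap r/1=1129/37269: DF=(1 − 1129/37269·(0.963200+0.941800+0.934800))/(1+1129/37269) = 8871/10000 ≈ 0.887100
step 5 [5y] bond c/1=9/200: DF=(33727/31250 − 9/200·(0.963200+0.941800+0.934800+0.887100))/(1+9/200) = 8723/10000 ≈ 0.872300
step 6 [6y] zero: DF = P = 8291/10000 ≈ 0.829100
step 7 [7y] bond c/1=11/200: DF=(2307901/2000000 − 11/200·(0.963200+0.941800+0.934800+0.887100+0.872300+0.829100))/(1+11/200) = 2027/2500 ≈ 0.810800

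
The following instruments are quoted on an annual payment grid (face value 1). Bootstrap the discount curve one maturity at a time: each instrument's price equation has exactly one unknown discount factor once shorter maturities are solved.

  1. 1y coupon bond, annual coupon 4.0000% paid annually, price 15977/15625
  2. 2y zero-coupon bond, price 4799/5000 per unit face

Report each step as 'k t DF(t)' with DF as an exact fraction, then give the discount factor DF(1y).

step 1 [1y] bond c/1=1/25: DF=(15977/15625 − 1/25·(0))/(1+1/25) = 1229/1250 ≈ 0.983200
step 2 [2y] zero: DF = P = 4799/5000 ≈ 0.959800

1 1 1229/1250
2 2 4799/5000
DF(1y) = 1229/1250 ≈ 0.983200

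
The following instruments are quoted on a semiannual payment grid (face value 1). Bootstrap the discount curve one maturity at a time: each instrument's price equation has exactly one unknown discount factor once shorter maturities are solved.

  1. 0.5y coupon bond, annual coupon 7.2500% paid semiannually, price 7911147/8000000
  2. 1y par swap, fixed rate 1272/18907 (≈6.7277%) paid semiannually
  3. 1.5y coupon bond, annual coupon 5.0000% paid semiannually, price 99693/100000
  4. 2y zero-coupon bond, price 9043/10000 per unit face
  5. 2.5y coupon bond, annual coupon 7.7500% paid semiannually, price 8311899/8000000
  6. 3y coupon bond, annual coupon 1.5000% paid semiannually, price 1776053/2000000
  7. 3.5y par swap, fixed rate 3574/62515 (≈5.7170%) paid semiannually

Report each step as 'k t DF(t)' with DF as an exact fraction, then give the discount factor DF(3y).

1 1/2 9543/10000
2 1 2341/2500
3 3/2 1853/2000
4 2 9043/10000
5 5/2 4307/5000
6 3 8473/10000
7 7/2 8213/10000
DF(3y) = 8473/10000 ≈ 0.847300

step 1 [0.5y] bond c/2=29/800: DF=(7911147/8000000 − 29/800·(0))/(1+29/800) = 9543/10000 ≈ 0.954300
step 2 [1y] swap r/2=636/18907: DF=(1 − 636/18907·(0.954300))/(1+636/18907) = 2341/2500 ≈ 0.936400
step 3 [1.5y] bond c/2=1/40: DF=(99693/100000 − 1/40·(0.954300+0.936400))/(1+1/40) = 1853/2000 ≈ 0.926500
step 4 [2y] zero: DF = P = 9043/10000 ≈ 0.904300
step 5 [2.5y] bond c/2=31/800: DF=(8311899/8000000 − 31/800·(0.954300+0.936400+0.926500+0.904300))/(1+31/800) = 4307/5000 ≈ 0.861400
step 6 [3y] bond c/2=3/400: DF=(1776053/2000000 − 3/400·(0.954300+0.936400+0.926500+0.904300+0.861400))/(1+3/400) = 8473/10000 ≈ 0.847300
step 7 [3.5y] swap r/2=1787/62515: DF=(1 − 1787/62515·(0.954300+0.936400+0.926500+0.904300+0.861400+0.847300))/(1+1787/62515) = 8213/10000 ≈ 0.821300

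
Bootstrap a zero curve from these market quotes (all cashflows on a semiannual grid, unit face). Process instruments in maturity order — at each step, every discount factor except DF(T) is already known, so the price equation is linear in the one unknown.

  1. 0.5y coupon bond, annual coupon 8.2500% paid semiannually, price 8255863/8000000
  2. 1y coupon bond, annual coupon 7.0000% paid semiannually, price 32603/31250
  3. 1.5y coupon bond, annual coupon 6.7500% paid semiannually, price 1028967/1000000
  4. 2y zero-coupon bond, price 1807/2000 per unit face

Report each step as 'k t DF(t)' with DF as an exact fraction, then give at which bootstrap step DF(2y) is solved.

1 1/2 9911/10000
2 1 1949/2000
3 3/2 582/625
4 2 1807/2000
DF(2y) is solved at step 4

step 1 [0.5y] bond c/2=33/800: DF=(8255863/8000000 − 33/800·(0))/(1+33/800) = 9911/10000 ≈ 0.991100
step 2 [1y] bond c/2=7/200: DF=(32603/31250 − 7/200·(0.991100))/(1+7/200) = 1949/2000 ≈ 0.974500
step 3 [1.5y] bond c/2=27/800: DF=(1028967/1000000 − 27/800·(0.991100+0.974500))/(1+27/800) = 582/625 ≈ 0.931200
step 4 [2y] zero: DF = P = 1807/2000 ≈ 0.903500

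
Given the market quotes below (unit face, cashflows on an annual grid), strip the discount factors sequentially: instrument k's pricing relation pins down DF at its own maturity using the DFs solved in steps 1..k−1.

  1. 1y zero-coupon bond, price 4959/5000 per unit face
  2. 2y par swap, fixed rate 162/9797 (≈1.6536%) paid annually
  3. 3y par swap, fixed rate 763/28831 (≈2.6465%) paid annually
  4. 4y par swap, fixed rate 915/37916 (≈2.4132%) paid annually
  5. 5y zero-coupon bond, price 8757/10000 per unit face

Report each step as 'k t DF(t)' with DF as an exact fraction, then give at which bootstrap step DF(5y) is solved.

1 1 4959/5000
2 2 2419/2500
3 3 9237/10000
4 4 1817/2000
5 5 8757/10000
DF(5y) is solved at step 5

step 1 [1y] zero: DF = P = 4959/5000 ≈ 0.991800
step 2 [2y] swap r/1=162/9797: DF=(1 − 162/9797·(0.991800))/(1+162/9797) = 2419/2500 ≈ 0.967600
step 3 [3y] swap r/1=763/28831: DF=(1 − 763/28831·(0.991800+0.967600))/(1+763/28831) = 9237/10000 ≈ 0.923700
step 4 [4y] swap r/1=915/37916: DF=(1 − 915/37916·(0.991800+0.967600+0.923700))/(1+915/37916) = 1817/2000 ≈ 0.908500
step 5 [5y] zero: DF = P = 8757/10000 ≈ 0.875700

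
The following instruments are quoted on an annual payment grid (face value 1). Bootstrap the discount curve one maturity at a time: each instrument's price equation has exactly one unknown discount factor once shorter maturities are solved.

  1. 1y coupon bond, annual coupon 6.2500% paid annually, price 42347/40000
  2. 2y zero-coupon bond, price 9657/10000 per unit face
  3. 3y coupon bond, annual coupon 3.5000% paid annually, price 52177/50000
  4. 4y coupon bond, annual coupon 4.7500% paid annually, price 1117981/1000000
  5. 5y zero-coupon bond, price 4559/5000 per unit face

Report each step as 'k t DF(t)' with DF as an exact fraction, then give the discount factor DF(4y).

1 1 2491/2500
2 2 9657/10000
3 3 9419/10000
4 4 2339/2500
5 5 4559/5000
DF(4y) = 2339/2500 ≈ 0.935600

step 1 [1y] bond c/1=1/16: DF=(42347/40000 − 1/16·(0))/(1+1/16) = 2491/2500 ≈ 0.996400
step 2 [2y] zero: DF = P = 9657/10000 ≈ 0.965700
step 3 [3y] bond c/1=7/200: DF=(52177/50000 − 7/200·(0.996400+0.965700))/(1+7/200) = 9419/10000 ≈ 0.941900
step 4 [4y] bond c/1=19/400: DF=(1117981/1000000 − 19/400·(0.996400+0.965700+0.941900))/(1+19/400) = 2339/2500 ≈ 0.935600
step 5 [5y] zero: DF = P = 4559/5000 ≈ 0.911800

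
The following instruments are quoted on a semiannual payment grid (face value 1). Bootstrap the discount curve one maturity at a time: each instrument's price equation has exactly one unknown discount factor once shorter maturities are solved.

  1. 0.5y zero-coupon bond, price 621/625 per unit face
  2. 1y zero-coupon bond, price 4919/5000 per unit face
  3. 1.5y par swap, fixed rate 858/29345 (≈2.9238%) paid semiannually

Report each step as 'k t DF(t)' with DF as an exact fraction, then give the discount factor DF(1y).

step 1 [0.5y] zero: DF = P = 621/625 ≈ 0.993600
step 2 [1y] zero: DF = P = 4919/5000 ≈ 0.983800
step 3 [1.5y] swap r/2=429/29345: DF=(1 − 429/29345·(0.993600+0.983800))/(1+429/29345) = 9571/10000 ≈ 0.957100

1 1/2 621/625
2 1 4919/5000
3 3/2 9571/10000
DF(1y) = 4919/5000 ≈ 0.983800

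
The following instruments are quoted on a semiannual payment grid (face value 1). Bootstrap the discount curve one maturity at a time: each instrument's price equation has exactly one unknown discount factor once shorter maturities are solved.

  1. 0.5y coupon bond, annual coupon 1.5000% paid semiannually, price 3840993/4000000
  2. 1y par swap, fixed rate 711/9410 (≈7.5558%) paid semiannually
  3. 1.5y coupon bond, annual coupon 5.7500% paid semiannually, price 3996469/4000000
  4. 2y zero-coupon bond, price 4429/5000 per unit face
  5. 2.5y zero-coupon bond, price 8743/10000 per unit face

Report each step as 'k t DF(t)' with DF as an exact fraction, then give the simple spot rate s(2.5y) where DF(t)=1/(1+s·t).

1 1/2 9531/10000
2 1 9289/10000
3 3/2 4593/5000
4 2 4429/5000
5 5/2 8743/10000
s(2.5y) = (1/(8743/10000) − 1)/(5/2) = 2514/43715 ≈ 5.7509%

step 1 [0.5y] bond c/2=3/400: DF=(3840993/4000000 − 3/400·(0))/(1+3/400) = 9531/10000 ≈ 0.953100
step 2 [1y] swap r/2=711/18820: DF=(1 − 711/18820·(0.953100))/(1+711/18820) = 9289/10000 ≈ 0.928900
step 3 [1.5y] bond c/2=23/800: DF=(3996469/4000000 − 23/800·(0.953100+0.928900))/(1+23/800) = 4593/5000 ≈ 0.918600
step 4 [2y] zero: DF = P = 4429/5000 ≈ 0.885800
step 5 [2.5y] zero: DF = P = 8743/10000 ≈ 0.874300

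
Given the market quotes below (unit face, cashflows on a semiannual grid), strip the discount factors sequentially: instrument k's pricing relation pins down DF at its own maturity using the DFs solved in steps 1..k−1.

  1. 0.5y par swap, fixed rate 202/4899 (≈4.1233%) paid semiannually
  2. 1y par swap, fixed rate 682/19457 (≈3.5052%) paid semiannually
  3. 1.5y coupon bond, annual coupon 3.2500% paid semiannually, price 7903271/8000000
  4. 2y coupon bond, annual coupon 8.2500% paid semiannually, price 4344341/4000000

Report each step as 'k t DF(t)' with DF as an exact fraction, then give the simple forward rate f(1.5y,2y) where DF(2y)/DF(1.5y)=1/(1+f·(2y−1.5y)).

1 1/2 4899/5000
2 1 9659/10000
3 3/2 941/1000
4 2 9287/10000
f(1.5y,2y) = ((941/1000)/(9287/10000) − 1)/(1/2) = 246/9287 ≈ 2.6489%

step 1 [0.5y] swap r/2=101/4899: DF=(1 − 101/4899·(0))/(1+101/4899) = 4899/5000 ≈ 0.979800
step 2 [1y] swap r/2=341/19457: DF=(1 − 341/19457·(0.979800))/(1+341/19457) = 9659/10000 ≈ 0.965900
step 3 [1.5y] bond c/2=13/800: DF=(7903271/8000000 − 13/800·(0.979800+0.965900))/(1+13/800) = 941/1000 ≈ 0.941000
step 4 [2y] bond c/2=33/800: DF=(4344341/4000000 − 33/800·(0.979800+0.965900+0.941000))/(1+33/800) = 9287/10000 ≈ 0.928700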